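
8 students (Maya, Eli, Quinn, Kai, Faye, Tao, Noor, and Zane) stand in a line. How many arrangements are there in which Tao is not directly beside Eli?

30240

Of the 8! = 40320 arrangements, those with Tao and Eli adjacent number 2 × 7! = 10080 (treat the pair as a block with 2 internal orders).
So 40320 − 10080 = 30240 arrangements keep them apart.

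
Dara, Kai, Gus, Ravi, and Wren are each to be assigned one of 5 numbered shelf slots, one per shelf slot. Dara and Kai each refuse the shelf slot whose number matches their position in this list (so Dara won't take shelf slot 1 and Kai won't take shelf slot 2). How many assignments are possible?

78

Let Aᵢ (for i ∈ {1, 2}) be the placements that put person i in their forbidden shelf slot. Any j of these fix j positions, leaving (5−j)! ways to fill the rest, and there are C(2,j) ways to pick which j.
By inclusion–exclusion, the number of valid placements is Σ_{j=0}^{2} (−1)^j C(2,j)·(5−j)!.
Computing: 120 − 48 + 6 = 78.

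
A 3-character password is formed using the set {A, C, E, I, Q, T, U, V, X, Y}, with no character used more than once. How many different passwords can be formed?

720

Choose and order 3 of the 10 symbols: the first character has 10 options, the next 9, then 8.
That product is 10 × 9 × 8 = 720.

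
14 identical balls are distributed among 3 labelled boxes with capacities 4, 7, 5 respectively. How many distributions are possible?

By stars and bars, unrestricted non-negative solutions to x_1+…+x_3 = 14 number C(14+2,2) = 120.
Subtract solutions that violate a single cap (substitute x_i' = x_i − (cap_i+1)): x_1 ≥ 5 gives C(11,2) = 55; x_2 ≥ 8 gives C(8,2) = 28; x_3 ≥ 6 gives C(10,2) = 45. Together 128.
Add back pairs where two caps are both exceeded: 3 + 10 + 1 = 14.
By inclusion–exclusion the count is 120 − 128 + 14 = 6.

6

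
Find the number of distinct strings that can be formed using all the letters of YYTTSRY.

420

The 7 letters of YYTTSRY have repeats: T appearing twice and Y appearing 3 times.
So there are 7! / (3!·2!) = 420 distinguishable arrangements.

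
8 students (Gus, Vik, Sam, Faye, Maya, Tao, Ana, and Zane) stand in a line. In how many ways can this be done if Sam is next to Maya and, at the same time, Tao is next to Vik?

2880

Treat {Sam,Maya} as one block (2 orders) and {Tao,Vik} as another (2 orders).
That leaves 6 units to arrange: 2 × 2 × 6! = 4 × 720 = 2880.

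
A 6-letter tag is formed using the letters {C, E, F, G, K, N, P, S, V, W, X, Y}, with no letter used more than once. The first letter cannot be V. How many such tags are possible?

The first letter has 12−1 = 11 choices (anything except V).
The remaining 5 letters are filled from the other 11 symbols without repetition: 11 × 10 × 9 × 8 × 7 = 55440.
Total: 11 × 55440 = 609840.

609840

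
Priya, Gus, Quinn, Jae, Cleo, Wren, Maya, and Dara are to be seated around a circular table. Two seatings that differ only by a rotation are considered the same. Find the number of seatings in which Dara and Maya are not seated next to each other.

Without the restriction there are (7)! = 5040 seatings.
Those with Dara next to Maya: fuse the pair into one unit and seat 7 units around a circle — 2·(6)! = 1440.
Subtracting, 5040 − 1440 = 3600.

3600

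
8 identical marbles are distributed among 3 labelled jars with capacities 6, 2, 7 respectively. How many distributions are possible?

20

Without the upper bounds there are C(10,2) = 45 ways to split 8 among 3 jars.
Subtract solutions that violate a single cap (substitute x_i' = x_i − (cap_i+1)): x_1 ≥ 7 gives C(3,2) = 3; x_2 ≥ 3 gives C(7,2) = 21; x_3 ≥ 8 gives C(2,2) = 1. Together 25.
No two caps can be exceeded simultaneously, so the pair terms are all 0.
By inclusion–exclusion the count is 45 − 25 + 0 = 20.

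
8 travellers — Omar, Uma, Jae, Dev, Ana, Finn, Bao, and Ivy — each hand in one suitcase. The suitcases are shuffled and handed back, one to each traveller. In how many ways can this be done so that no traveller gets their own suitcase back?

14833

Let Aᵢ be the assignments in which traveller i gets their own suitcase. We want the size of the complement of A₁∪…∪A_8.
By inclusion–exclusion this is Σ_{j=0}^{8} (−1)^j C(8,j)·(8−j)!.
Computing: 40320 − 40320 + 20160 − 6720 + 1680 − 336 + 56 − 8 + 1 = 14833.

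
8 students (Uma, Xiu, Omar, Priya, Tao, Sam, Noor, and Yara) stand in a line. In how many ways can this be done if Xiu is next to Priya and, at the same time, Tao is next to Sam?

2880

Treat {Xiu,Priya} as one block (2 orders) and {Tao,Sam} as another (2 orders).
That leaves 6 units to arrange: 2 × 2 × 6! = 4 × 720 = 2880.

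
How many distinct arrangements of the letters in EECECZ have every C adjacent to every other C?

20

Treat the 2 copies of C as a single block. The multiset to arrange is then {CC, E, E, E, Z}, 5 items in all.
That gives (5)!/(3!) = 20 arrangements.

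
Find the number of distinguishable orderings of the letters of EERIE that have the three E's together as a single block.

Treat the 3 copies of E as a single block. The multiset to arrange is then {EEE, I, R}, 3 items in all.
All 3 items are distinct, so there are (3)! = 6 arrangements.

6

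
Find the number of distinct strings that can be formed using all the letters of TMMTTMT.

The 7 letters of TMMTTMT have repeats: M appearing 3 times and T appearing 4 times.
Dividing 7! = 5040 by 4!·3! = 144 for the repeated letters gives 35.

35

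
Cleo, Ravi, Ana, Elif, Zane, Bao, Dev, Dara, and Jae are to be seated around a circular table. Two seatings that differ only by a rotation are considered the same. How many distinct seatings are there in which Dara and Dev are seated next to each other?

Treat {Dara, Dev} as one unit (2 internal orders) and seat the resulting 8 units around the table: (7)! circular arrangements.
So 2 × (7)! = 2 × 5040 = 10080.

10080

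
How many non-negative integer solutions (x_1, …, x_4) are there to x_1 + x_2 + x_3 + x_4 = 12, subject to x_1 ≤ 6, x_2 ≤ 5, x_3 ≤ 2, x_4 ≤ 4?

Ignoring the caps, the number of non-negative solutions to x_1+…+x_4 = 12 is C(15,3) = 455.
Subtract solutions that violate a single cap (substitute x_i' = x_i − (cap_i+1)): x_1 ≥ 7 gives C(8,3) = 56; x_2 ≥ 6 gives C(9,3) = 84; x_3 ≥ 3 gives C(12,3) = 220; x_4 ≥ 5 gives C(10,3) = 120. Together 480.
Add back pairs where two caps are both exceeded: 0 + 10 + 1 + 20 + 4 + 35 = 70.
By inclusion–exclusion the count is 455 − 480 + 70 = 45.

45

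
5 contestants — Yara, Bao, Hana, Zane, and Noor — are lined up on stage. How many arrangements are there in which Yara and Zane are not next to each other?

Of the 5! = 120 arrangements, those with Yara and Zane adjacent number 2 × 4! = 48 (treat the pair as a block with 2 internal orders).
Complementary counting: 120 − 48 = 72.

72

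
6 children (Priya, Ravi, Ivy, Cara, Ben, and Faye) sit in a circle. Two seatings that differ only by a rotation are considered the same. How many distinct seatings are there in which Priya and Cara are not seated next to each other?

72

All circular seatings of 6 people number (5)! = 120.
Those with Priya next to Cara: fuse the pair into one unit and seat 5 units around a circle — 2·(4)! = 48.
Subtracting, 120 − 48 = 72.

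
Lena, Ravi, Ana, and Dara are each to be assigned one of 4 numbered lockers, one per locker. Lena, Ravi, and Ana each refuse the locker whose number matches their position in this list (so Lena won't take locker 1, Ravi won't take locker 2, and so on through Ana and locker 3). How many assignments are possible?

Let Aᵢ (for i ∈ {1, 2, 3}) be the placements that put person i in their forbidden locker. Any j of these fix j positions, leaving (4−j)! ways to fill the rest, and there are C(3,j) ways to pick which j.
By inclusion–exclusion, the number of valid placements is Σ_{j=0}^{3} (−1)^j C(3,j)·(4−j)!.
Computing: 24 − 18 + 6 − 1 = 11.

11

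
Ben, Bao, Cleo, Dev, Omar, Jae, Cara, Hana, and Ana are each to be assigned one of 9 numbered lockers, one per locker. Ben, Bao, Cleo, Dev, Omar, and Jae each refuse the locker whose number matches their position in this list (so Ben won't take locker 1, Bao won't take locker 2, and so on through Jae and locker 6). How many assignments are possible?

183822

Let Aᵢ (for 1 ≤ i ≤ 6) be the placements that put person i in their forbidden locker. Any j of these fix j positions, leaving (9−j)! ways to fill the rest, and there are C(6,j) ways to pick which j.
By inclusion–exclusion, the number of valid placements is Σ_{j=0}^{6} (−1)^j C(6,j)·(9−j)!.
Computing: 362880 − 241920 + 75600 − 14400 + 1800 − 144 + 6 = 183822.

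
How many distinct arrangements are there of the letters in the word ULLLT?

Letter multiplicities in ULLLT: L×3, T×1, U×1.
The number of distinct arrangements is 5!/(3!) = 120/6 = 20.

20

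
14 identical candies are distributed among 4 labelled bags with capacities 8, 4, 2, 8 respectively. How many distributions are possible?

Without the upper bounds there are C(17,3) = 680 ways to split 14 among 4 bags.
Subtract solutions that violate a single cap (substitute x_i' = x_i − (cap_i+1)): x_1 ≥ 9 gives C(8,3) = 56; x_2 ≥ 5 gives C(12,3) = 220; x_3 ≥ 3 gives C(14,3) = 364; x_4 ≥ 9 gives C(8,3) = 56. Together 696.
Add back pairs where two caps are both exceeded: 1 + 10 + 0 + 84 + 1 + 10 = 106.
By inclusion–exclusion the count is 680 − 696 + 106 = 90.

90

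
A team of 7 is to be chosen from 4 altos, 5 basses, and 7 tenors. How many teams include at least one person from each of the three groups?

Unrestricted: C(16,7) = 11440 ways to pick any 7 of the 16.
Subtract selections that omit an entire group: no altos → C(12,7) = 792; no basses → C(11,7) = 330; no tenors → C(9,7) = 36.
Add back selections omitting two groups (i.e. drawn from a single group): C(4,7) + C(5,7) + C(7,7) = 1.
By inclusion–exclusion: 11440 − 1158 + 1 = 10283.

10283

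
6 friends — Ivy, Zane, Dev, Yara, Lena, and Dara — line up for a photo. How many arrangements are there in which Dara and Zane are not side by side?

480

Of the 6! = 720 arrangements, those with Dara and Zane adjacent number 2 × 5! = 240 (treat the pair as a block with 2 internal orders).
Complementary counting: 720 − 240 = 480.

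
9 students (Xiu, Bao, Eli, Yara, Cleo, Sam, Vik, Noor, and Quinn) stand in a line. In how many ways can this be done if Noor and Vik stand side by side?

80640

Glue Noor and Vik into one block (2 internal orders), leaving 8 units to arrange in a row.
So the count is 2·(8)! = 80640.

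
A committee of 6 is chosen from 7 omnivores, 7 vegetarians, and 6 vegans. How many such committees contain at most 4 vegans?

Split by how many vegans are chosen (0 through 4).
Sum: C(6,0)·C(14,6) + C(6,1)·C(14,5) + C(6,2)·C(14,4) + C(6,3)·C(14,3) + C(6,4)·C(14,2) = 3003 + 12012 + 15015 + 7280 + 1365 = 38675.

38675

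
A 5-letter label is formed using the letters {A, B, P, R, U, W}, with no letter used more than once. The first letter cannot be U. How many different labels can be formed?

The first letter has 6−1 = 5 choices (anything except U).
The remaining 4 letters are filled from the other 5 symbols without repetition: 5 × 4 × 3 × 2 = 120.
Total: 5 × 120 = 600.

600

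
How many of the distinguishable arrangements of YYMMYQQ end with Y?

90

With the last slot taken by Y, it remains to arrange the other 6 letters (YMMYQQ).
Those 6 letters have M appearing twice, Q appearing twice, and Y appearing twice, giving (6)!/(2!·2!·2!) = 90.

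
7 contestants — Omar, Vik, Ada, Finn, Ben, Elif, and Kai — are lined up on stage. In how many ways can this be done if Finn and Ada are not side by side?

There are 7! = 5040 arrangements in all. If Finn and Ada are adjacent, merging them into one block gives 2·(6)! = 1440 arrangements.
So 5040 − 1440 = 3600 arrangements keep them apart.

3600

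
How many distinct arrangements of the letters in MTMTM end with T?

With the last slot taken by T, it remains to arrange the other 4 letters (MMTM).
Those 4 letters have M appearing 3 times, giving (4)!/(3!) = 4.

4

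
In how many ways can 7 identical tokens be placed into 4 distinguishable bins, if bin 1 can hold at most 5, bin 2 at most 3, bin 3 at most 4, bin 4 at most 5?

By stars and bars, unrestricted non-negative solutions to x_1+…+x_4 = 7 number C(7+3,3) = 120.
Subtract solutions that violate a single cap (substitute x_i' = x_i − (cap_i+1)): x_1 ≥ 6 gives C(4,3) = 4; x_2 ≥ 4 gives C(6,3) = 20; x_3 ≥ 5 gives C(5,3) = 10; x_4 ≥ 6 gives C(4,3) = 4. Together 38.
No two caps can be exceeded simultaneously, so the pair terms are all 0.
By inclusion–exclusion the count is 120 − 38 + 0 = 82.

82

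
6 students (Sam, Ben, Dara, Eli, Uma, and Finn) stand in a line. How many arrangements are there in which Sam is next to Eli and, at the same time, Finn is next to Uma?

96

Treat {Sam,Eli} as one block (2 orders) and {Finn,Uma} as another (2 orders).
That leaves 4 units to arrange: 2 × 2 × 4! = 4 × 24 = 96.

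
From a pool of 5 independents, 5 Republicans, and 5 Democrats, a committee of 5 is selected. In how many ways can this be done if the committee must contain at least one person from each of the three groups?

Unrestricted: C(15,5) = 3003 ways to pick any 5 of the 15.
Subtract selections that omit an entire group: no independents → C(10,5) = 252; no Republicans → C(10,5) = 252; no Democrats → C(10,5) = 252.
Add back selections omitting two groups (i.e. drawn from a single group): C(5,5) + C(5,5) + C(5,5) = 3.
By inclusion–exclusion: 3003 − 756 + 3 = 2250.

2250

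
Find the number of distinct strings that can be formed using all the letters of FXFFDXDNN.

7560

Letter multiplicities in FXFFDXDNN: D×2, F×3, N×2, X×2.
The number of distinct arrangements is 9!/(3!·2!·2!·2!) = 362880/48 = 7560.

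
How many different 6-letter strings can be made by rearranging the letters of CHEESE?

CHEESE has 6 letters with E appearing 3 times.
Dividing 6! = 720 by 3! = 6 for the repeated letters gives 120.

120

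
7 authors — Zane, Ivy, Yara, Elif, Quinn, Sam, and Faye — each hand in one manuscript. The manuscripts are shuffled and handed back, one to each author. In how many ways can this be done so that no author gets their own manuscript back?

Count assignments avoiding every fixed point. For any j of the 7 authors fixed to their own manuscript, the other 7−j can be arranged in (7−j)! ways.
By inclusion–exclusion this is Σ_{j=0}^{7} (−1)^j C(7,j)·(7−j)!.
Computing: 5040 − 5040 + 2520 − 840 + 210 − 42 + 7 − 1 = 1854.

1854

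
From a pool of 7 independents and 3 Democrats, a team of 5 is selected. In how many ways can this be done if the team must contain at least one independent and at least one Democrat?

231

Unrestricted: C(10,5) = 252 ways to pick any 5 of the 10.
Subtract selections that omit an entire group: no independents → C(3,5) = 0; no Democrats → C(7,5) = 21.
Both groups omitted at once is impossible, so 252 − 21 = 231.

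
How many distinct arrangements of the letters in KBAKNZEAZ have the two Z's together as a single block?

10080

Treat the 2 copies of Z as a single block. The multiset to arrange is then {ZZ, A, A, B, E, K, K, N}, 8 items in all.
That gives (8)!/(2!·2!) = 10080 arrangements.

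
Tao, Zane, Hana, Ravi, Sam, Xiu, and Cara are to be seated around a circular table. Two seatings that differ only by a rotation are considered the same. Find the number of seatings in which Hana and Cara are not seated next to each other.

480

All circular seatings of 7 people number (6)! = 720.
Seatings with Hana beside Cara: treat them as a block with 2 internal orders, giving 2 × (5)! = 240.
Subtracting, 720 − 240 = 480.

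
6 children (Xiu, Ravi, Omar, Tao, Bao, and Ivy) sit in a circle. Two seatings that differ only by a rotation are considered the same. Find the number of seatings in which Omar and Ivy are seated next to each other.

Treat {Omar, Ivy} as one unit (2 internal orders) and seat the resulting 5 units around the table: (4)! circular arrangements.
So 2 × (4)! = 2 × 24 = 48.

48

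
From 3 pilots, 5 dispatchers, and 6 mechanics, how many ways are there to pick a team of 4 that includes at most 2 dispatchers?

Split by how many dispatchers are chosen (0 through 2).
Sum: C(5,0)·C(9,4) + C(5,1)·C(9,3) + C(5,2)·C(9,2) = 126 + 420 + 360 = 906.

906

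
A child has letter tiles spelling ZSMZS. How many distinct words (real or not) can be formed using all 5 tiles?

ZSMZS has 5 letters with S appearing twice and Z appearing twice.
So there are 5! / (2!·2!) = 30 distinguishable arrangements.

30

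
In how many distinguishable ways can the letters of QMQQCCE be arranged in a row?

The 7 letters of QMQQCCE have repeats: C appearing twice and Q appearing 3 times.
So there are 7! / (3!·2!) = 420 distinguishable arrangements.

420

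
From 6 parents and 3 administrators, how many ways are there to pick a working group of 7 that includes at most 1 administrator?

Split by how many administrators are chosen (0 through 1).
Sum: C(3,0)·C(6,7) + C(3,1)·C(6,6) = 0 + 3 = 3.

3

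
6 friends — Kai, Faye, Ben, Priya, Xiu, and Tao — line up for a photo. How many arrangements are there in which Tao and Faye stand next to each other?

Place the 4 others and the Tao-Faye pair as 5 objects in a line; the pair has 2 internal arrangements.
So the count is 2·(5)! = 240.

240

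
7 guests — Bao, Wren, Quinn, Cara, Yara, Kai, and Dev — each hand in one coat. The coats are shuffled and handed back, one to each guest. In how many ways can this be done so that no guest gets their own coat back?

1854

This is the derangement count D_7: permutations of 7 items with no fixed point.
By inclusion–exclusion this is Σ_{j=0}^{7} (−1)^j C(7,j)·(7−j)!.
Computing: 5040 − 5040 + 2520 − 840 + 210 − 42 + 7 − 1 = 1854.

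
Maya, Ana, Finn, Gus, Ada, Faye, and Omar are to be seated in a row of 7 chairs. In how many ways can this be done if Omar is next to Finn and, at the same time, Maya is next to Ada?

Treat {Omar,Finn} as one block (2 orders) and {Maya,Ada} as another (2 orders).
That leaves 5 units to arrange: 2 × 2 × 5! = 4 × 120 = 480.

480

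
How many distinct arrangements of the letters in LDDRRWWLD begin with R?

Fix R in the first position and arrange the remaining 8 letters.
Those 8 letters have D appearing 3 times, L appearing twice, and W appearing twice, giving (8)!/(3!·2!·2!) = 1680.

1680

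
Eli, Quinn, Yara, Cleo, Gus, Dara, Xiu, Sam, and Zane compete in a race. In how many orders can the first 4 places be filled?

This is an ordered selection of 4 from 9: P(9,4).
That gives 9 × 8 × 7 × 6 = 3024.

3024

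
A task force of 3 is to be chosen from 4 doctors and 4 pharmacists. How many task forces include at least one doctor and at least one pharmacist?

With no constraint there are C(8,3) = 56 possible selections.
Selections missing a whole group: no doctors → C(4,3) = 4; no pharmacists → C(4,3) = 4.
Both groups omitted at once is impossible, so 56 − 8 = 48.

48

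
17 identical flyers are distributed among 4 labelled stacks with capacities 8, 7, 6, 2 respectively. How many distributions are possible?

By stars and bars, unrestricted non-negative solutions to x_1+…+x_4 = 17 number C(17+3,3) = 1140.
Subtract solutions that violate a single cap (substitute x_i' = x_i − (cap_i+1)): x_1 ≥ 9 gives C(11,3) = 165; x_2 ≥ 8 gives C(12,3) = 220; x_3 ≥ 7 gives C(13,3) = 286; x_4 ≥ 3 gives C(17,3) = 680. Together 1351.
Add back pairs where two caps are both exceeded: 1 + 4 + 56 + 10 + 84 + 120 = 275.
By inclusion–exclusion the count is 1140 − 1351 + 275 = 64.

64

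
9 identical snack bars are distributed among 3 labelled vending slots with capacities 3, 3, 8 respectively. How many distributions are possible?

15

By stars and bars, unrestricted non-negative solutions to x_1+…+x_3 = 9 number C(9+2,2) = 55.
Subtract solutions that violate a single cap (substitute x_i' = x_i − (cap_i+1)): x_1 ≥ 4 gives C(7,2) = 21; x_2 ≥ 4 gives C(7,2) = 21; x_3 ≥ 9 gives C(2,2) = 1. Together 43.
Add back pairs where two caps are both exceeded: 3 + 0 + 0 = 3.
By inclusion–exclusion the count is 55 − 43 + 3 = 15.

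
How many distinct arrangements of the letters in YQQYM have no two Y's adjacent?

18

Total arrangements of YQQYM: 5!/(2!·2!) = 30.
If the two Y's are adjacent, glue them into one block, leaving 4 items to arrange: (4)!/(2!) = 12 ways.
Subtracting, 30 − 12 = 18 arrangements keep the Y's apart.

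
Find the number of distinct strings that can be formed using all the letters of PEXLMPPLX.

Letter multiplicities in PEXLMPPLX: E×1, L×2, M×1, P×3, X×2.
So there are 9! / (3!·2!·2!) = 15120 distinguishable arrangements.

15120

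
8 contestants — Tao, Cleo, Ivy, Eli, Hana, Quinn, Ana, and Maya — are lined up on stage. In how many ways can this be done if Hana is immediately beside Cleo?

10080

Treat {Hana, Cleo} as a single unit. There are 7 units to order, and the pair itself can be ordered 2 ways.
That gives 2 × 7! = 2 × 5040 = 10080.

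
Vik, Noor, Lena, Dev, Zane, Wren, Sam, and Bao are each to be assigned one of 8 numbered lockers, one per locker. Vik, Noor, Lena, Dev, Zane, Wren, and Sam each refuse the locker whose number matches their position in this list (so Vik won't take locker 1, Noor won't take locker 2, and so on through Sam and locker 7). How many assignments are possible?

Let Aᵢ (for 1 ≤ i ≤ 7) be the placements that put person i in their forbidden locker. Any j of these fix j positions, leaving (8−j)! ways to fill the rest, and there are C(7,j) ways to pick which j.
By inclusion–exclusion, the number of valid placements is Σ_{j=0}^{7} (−1)^j C(7,j)·(8−j)!.
Computing: 40320 − 35280 + 15120 − 4200 + 840 − 126 + 14 − 1 = 16687.

16687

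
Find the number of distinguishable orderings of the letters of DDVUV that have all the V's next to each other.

12

Treat the 2 copies of V as a single block. The multiset to arrange is then {VV, D, D, U}, 4 items in all.
That gives (4)!/(2!) = 12 arrangements.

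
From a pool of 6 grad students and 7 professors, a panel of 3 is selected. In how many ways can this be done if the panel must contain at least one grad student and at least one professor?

231

Unrestricted: C(13,3) = 286 ways to pick any 3 of the 13.
Selections missing a whole group: no grad students → C(7,3) = 35; no professors → C(6,3) = 20.
Both groups omitted at once is impossible, so 286 − 55 = 231.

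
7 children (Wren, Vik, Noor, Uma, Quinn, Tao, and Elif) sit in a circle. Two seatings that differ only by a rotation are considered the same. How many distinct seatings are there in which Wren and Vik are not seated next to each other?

Without the restriction there are (6)! = 720 seatings.
Seatings with Wren beside Vik: treat them as a block with 2 internal orders, giving 2 × (5)! = 240.
Subtracting, 720 − 240 = 480.

480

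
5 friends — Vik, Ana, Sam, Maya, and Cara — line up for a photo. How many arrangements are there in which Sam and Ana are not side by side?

72

Of the 5! = 120 arrangements, those with Sam and Ana adjacent number 2 × 4! = 48 (treat the pair as a block with 2 internal orders).
Complementary counting: 120 − 48 = 72.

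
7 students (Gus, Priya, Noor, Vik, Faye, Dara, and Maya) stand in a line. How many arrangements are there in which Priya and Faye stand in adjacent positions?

Treat {Priya, Faye} as a single unit. There are 6 units to order, and the pair itself can be ordered 2 ways.
So the count is 2·(6)! = 1440.

1440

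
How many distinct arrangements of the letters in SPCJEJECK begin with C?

10080

Fix C in the first position and arrange the remaining 8 letters.
Those 8 letters have E appearing twice and J appearing twice, giving (8)!/(2!·2!) = 10080.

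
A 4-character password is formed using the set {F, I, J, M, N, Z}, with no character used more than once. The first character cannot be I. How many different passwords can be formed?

300

The first character has 6−1 = 5 choices (anything except I).
The remaining 3 characters are filled from the other 5 symbols without repetition: 5 × 4 × 3 = 60.
Total: 5 × 60 = 300.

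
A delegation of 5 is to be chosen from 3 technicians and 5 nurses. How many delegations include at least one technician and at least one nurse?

55

With no constraint there are C(8,5) = 56 possible selections.
Subtract selections that omit an entire group: no technicians → C(5,5) = 1; no nurses → C(3,5) = 0.
Both groups omitted at once is impossible, so 56 − 1 = 55.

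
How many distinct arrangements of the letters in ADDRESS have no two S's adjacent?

900

There are 7!/(2!·2!) = 1260 arrangements of ADDRESS in total.
If the two S's are adjacent, glue them into one block, leaving 6 items to arrange: (6)!/(2!) = 360 ways.
Subtracting, 1260 − 360 = 900 arrangements keep the S's apart.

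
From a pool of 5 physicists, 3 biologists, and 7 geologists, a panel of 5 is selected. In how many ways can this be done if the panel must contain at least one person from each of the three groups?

1925

Unrestricted: C(15,5) = 3003 ways to pick any 5 of the 15.
Subtract selections that omit an entire group: no physicists → C(10,5) = 252; no biologists → C(12,5) = 792; no geologists → C(8,5) = 56.
Add back selections omitting two groups (i.e. drawn from a single group): C(5,5) + C(3,5) + C(7,5) = 22.
By inclusion–exclusion: 3003 − 1100 + 22 = 1925.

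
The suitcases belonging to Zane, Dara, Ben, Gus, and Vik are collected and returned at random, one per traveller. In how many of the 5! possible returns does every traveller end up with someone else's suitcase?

This is the derangement count D_5: permutations of 5 items with no fixed point.
By inclusion–exclusion this is Σ_{j=0}^{5} (−1)^j C(5,j)·(5−j)!.
Computing: 120 − 120 + 60 − 20 + 5 − 1 = 44.

44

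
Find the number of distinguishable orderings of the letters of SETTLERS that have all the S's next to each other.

1260

Treat the 2 copies of S as a single block. The multiset to arrange is then {SS, E, E, L, R, T, T}, 7 items in all.
That gives (7)!/(2!·2!) = 1260 arrangements.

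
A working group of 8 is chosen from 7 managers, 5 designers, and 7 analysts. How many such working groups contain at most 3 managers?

Split by how many managers are chosen (0 through 3).
Sum: C(7,0)·C(12,8) + C(7,1)·C(12,7) + C(7,2)·C(12,6) + C(7,3)·C(12,5) = 495 + 5544 + 19404 + 27720 = 53163.

53163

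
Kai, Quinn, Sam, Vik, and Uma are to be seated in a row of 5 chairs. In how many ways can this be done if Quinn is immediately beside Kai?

48

Place the 3 others and the Quinn-Kai pair as 4 objects in a line; the pair has 2 internal arrangements.
That gives 2 × 4! = 2 × 24 = 48.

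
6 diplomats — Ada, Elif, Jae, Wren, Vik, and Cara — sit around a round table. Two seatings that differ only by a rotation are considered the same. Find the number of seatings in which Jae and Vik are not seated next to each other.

Without the restriction there are (5)! = 120 seatings.
Seatings with Jae beside Vik: treat them as a block with 2 internal orders, giving 2 × (4)! = 48.
Subtracting, 120 − 48 = 72.

72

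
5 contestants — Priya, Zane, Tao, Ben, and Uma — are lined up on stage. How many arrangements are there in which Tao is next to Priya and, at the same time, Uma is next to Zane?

Treat {Tao,Priya} as one block (2 orders) and {Uma,Zane} as another (2 orders).
That leaves 3 units to arrange: 2 × 2 × 3! = 4 × 6 = 24.

24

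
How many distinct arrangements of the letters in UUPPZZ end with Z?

30

Fix Z in the last position and arrange the remaining 5 letters.
Those 5 letters have P appearing twice and U appearing twice, giving (5)!/(2!·2!) = 30.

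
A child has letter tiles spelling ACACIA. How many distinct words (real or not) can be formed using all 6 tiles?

60

Letter multiplicities in ACACIA: A×3, C×2, I×1.
The number of distinct arrangements is 6!/(3!·2!) = 720/12 = 60.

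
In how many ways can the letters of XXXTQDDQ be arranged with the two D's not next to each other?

1260

There are 8!/(3!·2!·2!) = 1680 arrangements of XXXTQDDQ in total.
Arrangements with the D's together: treat DD as one letter, giving (7)!/(3!·2!) = 420.
Subtracting, 1680 − 420 = 1260 arrangements keep the D's apart.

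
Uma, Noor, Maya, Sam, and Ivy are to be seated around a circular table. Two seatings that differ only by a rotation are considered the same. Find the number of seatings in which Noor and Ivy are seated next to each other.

Treat {Noor, Ivy} as one unit (2 internal orders) and seat the resulting 4 units around the table: (3)! circular arrangements.
So 2 × (3)! = 2 × 6 = 12.

12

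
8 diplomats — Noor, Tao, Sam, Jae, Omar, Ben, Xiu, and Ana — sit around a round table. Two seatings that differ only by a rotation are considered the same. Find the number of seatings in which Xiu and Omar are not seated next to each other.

3600

All circular seatings of 8 people number (7)! = 5040.
Those with Xiu next to Omar: fuse the pair into one unit and seat 7 units around a circle — 2·(6)! = 1440.
Subtracting, 5040 − 1440 = 3600.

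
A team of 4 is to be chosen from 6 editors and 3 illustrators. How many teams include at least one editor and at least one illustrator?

Unrestricted: C(9,4) = 126 ways to pick any 4 of the 9.
Selections missing a whole group: no editors → C(3,4) = 0; no illustrators → C(6,4) = 15.
Both groups omitted at once is impossible, so 126 − 15 = 111.

111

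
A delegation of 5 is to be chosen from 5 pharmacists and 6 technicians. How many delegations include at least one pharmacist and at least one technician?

455

With no constraint there are C(11,5) = 462 possible selections.
Selections missing a whole group: no pharmacists → C(6,5) = 6; no technicians → C(5,5) = 1.
Both groups omitted at once is impossible, so 462 − 7 = 455.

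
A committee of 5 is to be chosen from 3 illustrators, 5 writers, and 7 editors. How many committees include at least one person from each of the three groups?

Total 5-person selections from all 15: C(15,5) = 3003.
Subtract selections that omit an entire group: no illustrators → C(12,5) = 792; no writers → C(10,5) = 252; no editors → C(8,5) = 56.
Add back selections omitting two groups (i.e. drawn from a single group): C(3,5) + C(5,5) + C(7,5) = 22.
By inclusion–exclusion: 3003 − 1100 + 22 = 1925.

1925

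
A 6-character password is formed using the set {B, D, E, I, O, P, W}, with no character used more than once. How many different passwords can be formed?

5040

Choose and order 6 of the 7 symbols: the first character has 7 options, the next 6, and so on down to 2.
That product is 7 × 6 × 5 × 4 × 3 × 2 = 5040.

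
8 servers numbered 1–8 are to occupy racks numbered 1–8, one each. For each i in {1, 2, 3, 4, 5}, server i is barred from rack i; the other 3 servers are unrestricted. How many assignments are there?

Let Aᵢ (for 1 ≤ i ≤ 5) be the placements that put server i in its forbidden rack. Any j of these fix j positions, leaving (8−j)! ways to fill the rest, and there are C(5,j) ways to pick which j.
By inclusion–exclusion, the number of valid placements is Σ_{j=0}^{5} (−1)^j C(5,j)·(8−j)!.
Computing: 40320 − 25200 + 7200 − 1200 + 120 − 6 = 21234.

21234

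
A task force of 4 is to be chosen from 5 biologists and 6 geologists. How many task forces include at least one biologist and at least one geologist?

310

Total 4-person selections from all 11: C(11,4) = 330.
Subtract selections that omit an entire group: no biologists → C(6,4) = 15; no geologists → C(5,4) = 5.
Both groups omitted at once is impossible, so 330 − 20 = 310.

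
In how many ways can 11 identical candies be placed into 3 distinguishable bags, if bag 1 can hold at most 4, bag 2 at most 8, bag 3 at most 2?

By stars and bars, unrestricted non-negative solutions to x_1+…+x_3 = 11 number C(11+2,2) = 78.
Subtract solutions that violate a single cap (substitute x_i' = x_i − (cap_i+1)): x_1 ≥ 5 gives C(8,2) = 28; x_2 ≥ 9 gives C(4,2) = 6; x_3 ≥ 3 gives C(10,2) = 45. Together 79.
Add back pairs where two caps are both exceeded: 0 + 10 + 0 = 10.
By inclusion–exclusion the count is 78 − 79 + 10 = 9.

9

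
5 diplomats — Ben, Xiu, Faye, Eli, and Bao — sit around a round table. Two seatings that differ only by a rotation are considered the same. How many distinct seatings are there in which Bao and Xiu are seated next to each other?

12

Glue Bao and Xiu into a block (2 internal orders). Seating 4 units around a circle gives (3)! arrangements.
So 2 × (3)! = 2 × 6 = 12.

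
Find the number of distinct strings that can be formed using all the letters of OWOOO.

OWOOO has 5 letters with O appearing 4 times.
So there are 5! / (4!) = 5 distinguishable arrangements.

5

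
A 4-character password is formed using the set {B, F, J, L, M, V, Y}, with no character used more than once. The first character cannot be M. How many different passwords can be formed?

720

The first character has 7−1 = 6 choices (anything except M).
The remaining 3 characters are filled from the other 6 symbols without repetition: 6 × 5 × 4 = 120.
Total: 6 × 120 = 720.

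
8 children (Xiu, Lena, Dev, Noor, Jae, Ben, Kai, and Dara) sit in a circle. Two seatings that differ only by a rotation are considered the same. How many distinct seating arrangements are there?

5040

Seat Xiu anywhere (absorbing the rotational symmetry), then permute the other 7: (7)! = 5040.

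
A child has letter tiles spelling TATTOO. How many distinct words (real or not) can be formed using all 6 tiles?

TATTOO has 6 letters with O appearing twice and T appearing 3 times.
So there are 6! / (3!·2!) = 60 distinguishable arrangements.

60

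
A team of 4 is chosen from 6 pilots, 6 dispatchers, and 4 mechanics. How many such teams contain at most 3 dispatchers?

1805

Split by how many dispatchers are chosen (0 through 3).
Sum: C(6,0)·C(10,4) + C(6,1)·C(10,3) + C(6,2)·C(10,2) + C(6,3)·C(10,1) = 210 + 720 + 675 + 200 = 1805.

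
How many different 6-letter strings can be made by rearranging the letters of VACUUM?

The 6 letters of VACUUM have repeats: U appearing twice.
So there are 6! / (2!) = 360 distinguishable arrangements.

360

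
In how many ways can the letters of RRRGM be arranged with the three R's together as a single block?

Treat the 3 copies of R as a single block. The multiset to arrange is then {RRR, G, M}, 3 items in all.
All 3 items are distinct, so there are (3)! = 6 arrangements.

6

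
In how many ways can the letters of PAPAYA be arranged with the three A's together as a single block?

Treat the 3 copies of A as a single block. The multiset to arrange is then {AAA, P, P, Y}, 4 items in all.
That gives (4)!/(2!) = 12 arrangements.

12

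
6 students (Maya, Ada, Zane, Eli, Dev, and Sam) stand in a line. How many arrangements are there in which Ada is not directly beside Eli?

480

Of the 6! = 720 arrangements, those with Ada and Eli adjacent number 2 × 5! = 240 (treat the pair as a block with 2 internal orders).
Complementary counting: 720 − 240 = 480.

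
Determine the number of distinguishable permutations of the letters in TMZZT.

30

Letter multiplicities in TMZZT: M×1, T×2, Z×2.
Dividing 5! = 120 by 2!·2! = 4 for the repeated letters gives 30.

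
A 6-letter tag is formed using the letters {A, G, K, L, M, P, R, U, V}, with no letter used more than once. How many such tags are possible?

60480

This is a permutation of 6 out of 9: P(9,6) = 9!/3!.
That product is 9 × 8 × 7 × 6 × 5 × 4 = 60480.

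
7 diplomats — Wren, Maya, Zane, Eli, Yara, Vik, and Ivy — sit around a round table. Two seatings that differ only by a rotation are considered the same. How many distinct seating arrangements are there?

720

Around a circle, 7 distinct people have 7!/7 = (6)! = 720 rotationally distinct seatings.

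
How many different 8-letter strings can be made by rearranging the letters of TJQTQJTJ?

TJQTQJTJ has 8 letters with J appearing 3 times, Q appearing twice, and T appearing 3 times.
So there are 8! / (3!·3!·2!) = 560 distinguishable arrangements.

560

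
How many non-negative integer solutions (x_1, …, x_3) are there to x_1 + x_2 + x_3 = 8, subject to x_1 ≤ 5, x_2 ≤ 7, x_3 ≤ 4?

28

By stars and bars, unrestricted non-negative solutions to x_1+…+x_3 = 8 number C(8+2,2) = 45.
Subtract solutions that violate a single cap (substitute x_i' = x_i − (cap_i+1)): x_1 ≥ 6 gives C(4,2) = 6; x_2 ≥ 8 gives C(2,2) = 1; x_3 ≥ 5 gives C(5,2) = 10. Together 17.
No two caps can be exceeded simultaneously, so the pair terms are all 0.
By inclusion–exclusion the count is 45 − 17 + 0 = 28.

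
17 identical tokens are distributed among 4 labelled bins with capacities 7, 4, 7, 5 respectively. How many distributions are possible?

By stars and bars, unrestricted non-negative solutions to x_1+…+x_4 = 17 number C(17+3,3) = 1140.
Subtract solutions that violate a single cap (substitute x_i' = x_i − (cap_i+1)): x_1 ≥ 8 gives C(12,3) = 220; x_2 ≥ 5 gives C(15,3) = 455; x_3 ≥ 8 gives C(12,3) = 220; x_4 ≥ 6 gives C(14,3) = 364. Together 1259.
Add back pairs where two caps are both exceeded: 35 + 4 + 20 + 35 + 84 + 20 = 198.
By inclusion–exclusion the count is 1140 − 1259 + 198 = 79.

79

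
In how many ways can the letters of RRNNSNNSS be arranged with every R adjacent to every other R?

280

Treat the 2 copies of R as a single block. The multiset to arrange is then {RR, N, N, N, N, S, S, S}, 8 items in all.
That gives (8)!/(4!·3!) = 280 arrangements.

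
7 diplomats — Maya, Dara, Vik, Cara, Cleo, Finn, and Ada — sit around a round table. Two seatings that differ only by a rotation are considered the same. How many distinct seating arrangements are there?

Seat Maya anywhere (absorbing the rotational symmetry), then permute the other 6: (6)! = 720.

720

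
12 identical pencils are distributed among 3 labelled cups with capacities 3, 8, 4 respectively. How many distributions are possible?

10

Ignoring the caps, the number of non-negative solutions to x_1+…+x_3 = 12 is C(14,2) = 91.
Subtract solutions that violate a single cap (substitute x_i' = x_i − (cap_i+1)): x_1 ≥ 4 gives C(10,2) = 45; x_2 ≥ 9 gives C(5,2) = 10; x_3 ≥ 5 gives C(9,2) = 36. Together 91.
Add back pairs where two caps are both exceeded: 0 + 10 + 0 = 10.
By inclusion–exclusion the count is 91 − 91 + 10 = 10.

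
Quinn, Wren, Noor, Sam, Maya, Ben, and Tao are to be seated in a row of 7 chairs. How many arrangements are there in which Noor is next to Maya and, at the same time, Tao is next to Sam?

480

Treat {Noor,Maya} as one block (2 orders) and {Tao,Sam} as another (2 orders).
That leaves 5 units to arrange: 2 × 2 × 5! = 4 × 120 = 480.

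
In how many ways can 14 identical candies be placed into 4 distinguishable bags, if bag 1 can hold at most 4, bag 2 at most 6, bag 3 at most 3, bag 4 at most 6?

51

By stars and bars, unrestricted non-negative solutions to x_1+…+x_4 = 14 number C(14+3,3) = 680.
Subtract solutions that violate a single cap (substitute x_i' = x_i − (cap_i+1)): x_1 ≥ 5 gives C(12,3) = 220; x_2 ≥ 7 gives C(10,3) = 120; x_3 ≥ 4 gives C(13,3) = 286; x_4 ≥ 7 gives C(10,3) = 120. Together 746.
Add back pairs where two caps are both exceeded: 10 + 56 + 10 + 20 + 1 + 20 = 117.
By inclusion–exclusion the count is 680 − 746 + 117 = 51.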